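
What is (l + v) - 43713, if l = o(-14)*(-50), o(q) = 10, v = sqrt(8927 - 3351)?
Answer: -44213 + 2*sqrt(1394) ≈ -44138.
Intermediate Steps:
v = 2*sqrt(1394) (v = sqrt(5576) = 2*sqrt(1394) ≈ 74.673)
l = -500 (l = 10*(-50) = -500)
(l + v) - 43713 = (-500 + 2*sqrt(1394)) - 43713 = -44213 + 2*sqrt(1394)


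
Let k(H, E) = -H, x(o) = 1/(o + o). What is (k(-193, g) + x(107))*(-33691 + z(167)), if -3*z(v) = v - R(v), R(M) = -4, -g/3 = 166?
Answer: -696946822/107 ≈ -6.5135e+6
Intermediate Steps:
g = -498 (g = -3*166 = -498)
x(o) = 1/(2*o)
z(v) = -4/3 - v/3 (z(v) = -(v - 1*(-4))/3 = -(v + 4)/3 = -(4 + v)/3 = -4/3 - v/3)
(k(-193, g) + x(107))*(-33691 + z(167)) = (-1*(-193) + (½)/107)*(-33691 + (-4/3 - ⅓*167)) = (193 + (½)*(1/107))*(-33691 + (-4/3 - 167/3)) = (193 + 1/214)*(-33691 - 57) = (41303/214)*(-33748) = -696946822/107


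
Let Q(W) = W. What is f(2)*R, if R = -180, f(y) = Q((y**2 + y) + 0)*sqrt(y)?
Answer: -1080*sqrt(2) ≈ -1527.4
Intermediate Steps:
f(y) = sqrt(y)*(y + y**2) (f(y) = ((y**2 + y) + 0)*sqrt(y) = ((y + y**2) + 0)*sqrt(y) = (y + y**2)*sqrt(y) = sqrt(y)*(y + y**2))
f(2)*R = (2**(3/2)*(1 + 2))*(-180) = ((2*sqrt(2))*3)*(-180) = (6*sqrt(2))*(-180) = -1080*sqrt(2)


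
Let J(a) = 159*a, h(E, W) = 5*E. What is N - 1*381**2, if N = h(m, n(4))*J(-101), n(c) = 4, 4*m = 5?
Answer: -982119/4 ≈ -2.4553e+5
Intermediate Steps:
m = 5/4 (m = (1/4)*5 = 5/4 ≈ 1.2500)
N = -401475/4 (N = (5*(5/4))*(159*(-101)) = (25/4)*(-16059) = -401475/4 ≈ -1.0037e+5)
N - 1*381**2 = -401475/4 - 1*381**2 = -401475/4 - 1*145161 = -401475/4 - 145161 = -982119/4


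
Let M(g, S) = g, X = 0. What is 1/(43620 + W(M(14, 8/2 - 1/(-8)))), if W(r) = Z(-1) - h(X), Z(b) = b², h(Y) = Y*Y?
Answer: 1/43621 ≈ 2.2925e-5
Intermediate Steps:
h(Y) = Y²
W(r) = 1 (W(r) = (-1)² - 1*0² = 1 - 1*0 = 1 + 0 = 1)
1/(43620 + W(M(14, 8/2 - 1/(-8)))) = 1/(43620 + 1) = 1/43621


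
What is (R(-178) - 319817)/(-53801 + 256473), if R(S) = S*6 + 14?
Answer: -320871/202672 ≈ -1.5832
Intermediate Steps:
R(S) = 14 + 6*S (R(S) = 6*S + 14 = 14 + 6*S)
(R(-178) - 319817)/(-53801 + 256473) = ((14 + 6*(-178)) - 319817)/(-53801 + 256473) = ((14 - 1068) - 319817)/202672 = (-1054 - 319817)*(1/202672) = -320871*1/202672 = -320871/202672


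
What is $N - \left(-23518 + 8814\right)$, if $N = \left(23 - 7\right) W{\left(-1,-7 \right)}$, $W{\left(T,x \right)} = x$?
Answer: $14592$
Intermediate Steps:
$N = -112$ ($N = \left(23 - 7\right) \left(-7\right) = 16 \left(-7\right) = -112$)
$N - \left(-23518 + 8814\right) = -112 - \left(-23518 + 8814\right) = -112 - -14704 = -112 + 14704 = 14592$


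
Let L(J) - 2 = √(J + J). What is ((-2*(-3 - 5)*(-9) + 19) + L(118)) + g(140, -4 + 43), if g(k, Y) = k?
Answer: 17 + 2*√59 ≈ 32.362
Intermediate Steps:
L(J) = 2 + √2*√J (L(J) = 2 + √(J + J) = 2 + √(2*J) = 2 + √2*√J)
((-2*(-3 - 5)*(-9) + 19) + L(118)) + g(140, -4 + 43) = ((-2*(-3 - 5)*(-9) + 19) + (2 + √2*√118)) + 140 = ((-2*(-8)*(-9) + 19) + (2 + 2*√59)) + 140 = ((16*(-9) + 19) + (2 + 2*√59)) + 140 = ((-144 + 19) + (2 + 2*√59)) + 140 = (-125 + (2 + 2*√59)) + 140 = (-123 + 2*√59) + 140 = 17 + 2*√59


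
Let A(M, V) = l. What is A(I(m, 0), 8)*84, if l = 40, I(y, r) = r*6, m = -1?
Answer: 3360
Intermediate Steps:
I(y, r) = 6*r
A(M, V) = 40
A(I(m, 0), 8)*84 = 40*84 = 3360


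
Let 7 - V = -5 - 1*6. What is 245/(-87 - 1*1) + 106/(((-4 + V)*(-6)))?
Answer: -7477/1848 ≈ -4.0460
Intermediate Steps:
V = 18 (V = 7 - (-5 - 1*6) = 7 - (-5 - 6) = 7 - 1*(-11) = 7 + 11 = 18)
245/(-87 - 1*1) + 106/(((-4 + V)*(-6))) = 245/(-87 - 1*1) + 106/(((-4 + 18)*(-6))) = 245/(-87 - 1) + 106/((14*(-6))) = 245/(-88) + 106/(-84) = 245*(-1/88) + 106*(-1/84) = -245/88 - 53/42 = -7477/1848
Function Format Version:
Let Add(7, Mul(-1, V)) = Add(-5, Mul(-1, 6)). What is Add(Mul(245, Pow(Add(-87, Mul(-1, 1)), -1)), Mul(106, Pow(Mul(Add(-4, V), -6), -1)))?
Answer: Rational(-7477, 1848) ≈ -4.0460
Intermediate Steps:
V = 18 (V = Add(7, Mul(-1, Add(-5, Mul(-1, 6)))) = Add(7, Mul(-1, Add(-5, -6))) = Add(7, Mul(-1, -11)) = Add(7, 11) = 18)
Add(Mul(245, Pow(Add(-87, Mul(-1, 1)), -1)), Mul(106, Pow(Mul(Add(-4, V), -6), -1))) = Add(Mul(245, Pow(Add(-87, Mul(-1, 1)), -1)), Mul(106, Pow(Mul(Add(-4, 18), -6), -1))) = Add(Mul(245, Pow(Add(-87, -1), -1)), Mul(106, Pow(Mul(14, -6), -1))) = Add(Mul(245, Pow(-88, -1)), Mul(106, Pow(-84, -1))) = Add(Mul(245, Rational(-1, 88)), Mul(106, Rational(-1, 84))) = Add(Rational(-245, 88), Rational(-53, 42)) = Rational(-7477, 1848)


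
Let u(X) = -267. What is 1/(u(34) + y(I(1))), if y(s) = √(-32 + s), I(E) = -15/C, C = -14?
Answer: -3738/998479 - I*√6062/998479 ≈ -0.0037437 - 7.7977e-5*I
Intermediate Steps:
I(E) = 15/14 (I(E) = -15/(-14) = -15*(-1/14) = 15/14)
1/(u(34) + y(I(1))) = 1/(-267 + √(-32 + 15/14)) = 1/(-267 + √(-433/14)) = 1/(-267 + I*√6062/14)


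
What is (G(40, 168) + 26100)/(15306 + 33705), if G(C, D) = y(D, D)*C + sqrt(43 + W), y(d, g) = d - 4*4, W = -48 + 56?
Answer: 32180/49011 + sqrt(51)/49011 ≈ 0.65673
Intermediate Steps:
W = 8
y(d, g) = -16 + d (y(d, g) = d - 16 = -16 + d)
G(C, D) = sqrt(51) + C*(-16 + D) (G(C, D) = (-16 + D)*C + sqrt(43 + 8) = C*(-16 + D) + sqrt(51) = sqrt(51) + C*(-16 + D))
(G(40, 168) + 26100)/(15306 + 33705) = ((sqrt(51) + 40*(-16 + 168)) + 26100)/(15306 + 33705) = ((sqrt(51) + 40*152) + 26100)/49011 = ((sqrt(51) + 6080) + 26100)*(1/49011) = ((6080 + sqrt(51)) + 26100)*(1/49011) = (32180 + sqrt(51))*(1/49011) = 32180/49011 + sqrt(51)/49011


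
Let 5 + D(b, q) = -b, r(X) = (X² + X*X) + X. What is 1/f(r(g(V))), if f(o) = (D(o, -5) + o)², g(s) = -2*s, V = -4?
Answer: 1/25 ≈ 0.040000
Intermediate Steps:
r(X) = X + 2*X² (r(X) = (X² + X²) + X = 2*X² + X = X + 2*X²)
D(b, q) = -5 - b
f(o) = 25 (f(o) = ((-5 - o) + o)² = (-5)² = 25)
1/f(r(g(V))) = 1/25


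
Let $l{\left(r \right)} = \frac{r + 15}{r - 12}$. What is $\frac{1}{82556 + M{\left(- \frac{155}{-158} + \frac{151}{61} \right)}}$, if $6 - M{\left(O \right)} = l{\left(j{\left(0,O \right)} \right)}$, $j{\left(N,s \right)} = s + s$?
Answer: $\frac{24515}{2024113028} \approx 1.2111 \cdot 10^{-5}$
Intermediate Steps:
$j{\left(N,s \right)} = 2 s$
$l{\left(r \right)} = \frac{15 + r}{-12 + r}$
$M{\left(O \right)} = 6 - \frac{15 + 2 O}{-12 + 2 O}$
$\frac{1}{82556 + M{\left(- \frac{155}{-158} + \frac{151}{61} \right)}} = \frac{1}{82556 + \frac{-87 + 10 \left(- \frac{155}{-158} + \frac{151}{61}\right)}{2 \left(-6 + \left(- \frac{155}{-158} + \frac{151}{61}\right)\right)}} = \frac{1}{82556 + \frac{-87 + 10 \left(\left(-155\right) \left(- \frac{1}{158}\right) + 151 \cdot \frac{1}{61}\right)}{2 \left(-6 + \left(\left(-155\right) \left(- \frac{1}{158}\right) + 151 \cdot \frac{1}{61}\right)\right)}} = \frac{1}{82556 + \frac{-87 + 10 \left(\frac{155}{158} + \frac{151}{61}\right)}{2 \left(-6 + \left(\frac{155}{158} + \frac{151}{61}\right)\right)}} = \frac{1}{82556 + \frac{-87 + 10 \cdot \frac{33313}{9638}}{2 \left(-6 + \frac{33313}{9638}\right)}} = \frac{1}{82556 + \frac{-87 + \frac{166565}{4819}}{2 \left(- \frac{24515}{9638}\right)}} = \frac{1}{82556 + \frac{1}{2} \left(- \frac{9638}{24515}\right) \left(- \frac{252688}{4819}\right)} = \frac{1}{82556 + \frac{252688}{24515}} = \frac{1}{\frac{2024113028}{24515}} = \frac{24515}{2024113028}$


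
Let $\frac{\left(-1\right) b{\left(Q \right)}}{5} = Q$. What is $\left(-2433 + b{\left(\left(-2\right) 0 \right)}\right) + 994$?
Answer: $-1439$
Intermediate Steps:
$b{\left(Q \right)} = - 5 Q$
$\left(-2433 + b{\left(\left(-2\right) 0 \right)}\right) + 994 = \left(-2433 - 5 \left(\left(-2\right) 0\right)\right) + 994 = \left(-2433 - 0\right) + 994 = \left(-2433 + 0\right) + 994 = -2433 + 994 = -1439$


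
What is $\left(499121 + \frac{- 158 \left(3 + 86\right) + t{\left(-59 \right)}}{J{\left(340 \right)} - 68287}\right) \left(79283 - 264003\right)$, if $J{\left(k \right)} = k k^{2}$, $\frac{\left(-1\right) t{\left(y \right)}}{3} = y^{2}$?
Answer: $- \frac{3617439789377624960}{39235713} \approx -9.2198 \cdot 10^{10}$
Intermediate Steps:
$t{\left(y \right)} = - 3 y^{2}$
$J{\left(k \right)} = k^{3}$
$\left(499121 + \frac{- 158 \left(3 + 86\right) + t{\left(-59 \right)}}{J{\left(340 \right)} - 68287}\right) \left(79283 - 264003\right) = \left(499121 + \frac{- 158 \left(3 + 86\right) - 3 \left(-59\right)^{2}}{340^{3} - 68287}\right) \left(79283 - 264003\right) = \left(499121 + \frac{\left(-158\right) 89 - 10443}{39304000 - 68287}\right) \left(-184720\right) = \left(499121 + \frac{-14062 - 10443}{39235713}\right) \left(-184720\right) = \left(499121 - \frac{24505}{39235713}\right) \left(-184720\right) = \frac{19583368283768}{39235713} \left(-184720\right) = - \frac{3617439789377624960}{39235713}$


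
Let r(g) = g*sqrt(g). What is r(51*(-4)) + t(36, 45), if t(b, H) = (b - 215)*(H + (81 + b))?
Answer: -28998 - 408*I*sqrt(51) ≈ -28998.0 - 2913.7*I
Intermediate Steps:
t(b, H) = (-215 + b)*(81 + H + b)
r(g) = g**(3/2)
r(51*(-4)) + t(36, 45) = (51*(-4))**(3/2) + (-17415 + 36**2 - 215*45 - 134*36 + 45*36) = (-204)**(3/2) + (-17415 + 1296 - 9675 - 4824 + 1620) = -408*I*sqrt(51) - 28998 = -28998 - 408*I*sqrt(51)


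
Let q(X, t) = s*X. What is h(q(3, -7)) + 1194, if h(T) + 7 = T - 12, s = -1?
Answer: 1172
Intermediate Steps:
q(X, t) = -X
h(T) = -19 + T (h(T) = -7 + (T - 12) = -7 + (-12 + T) = -19 + T)
h(q(3, -7)) + 1194 = (-19 - 1*3) + 1194 = (-19 - 3) + 1194 = -22 + 1194 = 1172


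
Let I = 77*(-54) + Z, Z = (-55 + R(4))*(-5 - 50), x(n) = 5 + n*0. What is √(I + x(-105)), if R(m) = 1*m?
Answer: 2*I*√337 ≈ 36.715*I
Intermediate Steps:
R(m) = m
x(n) = 5 (x(n) = 5 + 0 = 5)
Z = 2805 (Z = (-55 + 4)*(-5 - 50) = -51*(-55) = 2805)
I = -1353 (I = 77*(-54) + 2805 = -4158 + 2805 = -1353)
√(I + x(-105)) = √(-1353 + 5) = √(-1348) = 2*I*√337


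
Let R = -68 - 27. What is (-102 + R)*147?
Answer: -28959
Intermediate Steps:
R = -95
(-102 + R)*147 = (-102 - 95)*147 = -197*147 = -28959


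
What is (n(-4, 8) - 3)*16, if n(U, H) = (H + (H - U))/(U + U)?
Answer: -88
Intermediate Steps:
n(U, H) = (-U + 2*H)/(2*U) (n(U, H) = (-U + 2*H)/((2*U)) = (-U + 2*H)*(1/(2*U)) = (-U + 2*H)/(2*U))
(n(-4, 8) - 3)*16 = ((8 - ½*(-4))/(-4) - 3)*16 = (-(8 + 2)/4 - 3)*16 = (-¼*10 - 3)*16 = (-5/2 - 3)*16 = -11/2*16 = -88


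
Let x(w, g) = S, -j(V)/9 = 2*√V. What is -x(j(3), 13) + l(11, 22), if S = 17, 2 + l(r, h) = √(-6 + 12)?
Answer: -19 + √6 ≈ -16.551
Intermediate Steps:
l(r, h) = -2 + √6 (l(r, h) = -2 + √(-6 + 12) = -2 + √6)
j(V) = -18*√V
x(w, g) = 17
-x(j(3), 13) + l(11, 22) = -1*17 + (-2 + √6) = -17 + (-2 + √6) = -19 + √6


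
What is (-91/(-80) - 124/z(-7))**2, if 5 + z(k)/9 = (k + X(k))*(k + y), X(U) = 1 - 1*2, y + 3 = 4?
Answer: 639938209/958521600 ≈ 0.66763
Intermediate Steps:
y = 1 (y = -3 + 4 = 1)
X(U) = -1 (X(U) = 1 - 2 = -1)
z(k) = -45 + 9*(1 + k)*(-1 + k) (z(k) = -45 + 9*((k - 1)*(k + 1)) = -45 + 9*((-1 + k)*(1 + k)) = -45 + 9*((1 + k)*(-1 + k)) = -45 + 9*(1 + k)*(-1 + k))
(-91/(-80) - 124/z(-7))**2 = (-91/(-80) - 124/(-54 + 9*(-7)**2))**2 = (-91*(-1/80) - 124/(-54 + 9*49))**2 = (91/80 - 124/(-54 + 441))**2 = (91/80 - 124/387)**2 = (25297/30960)**2 = 639938209/958521600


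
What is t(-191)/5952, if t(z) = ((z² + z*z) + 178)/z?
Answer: -6095/94736 ≈ -0.064337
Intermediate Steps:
t(z) = (178 + 2*z²)/z (t(z) = ((z² + z²) + 178)/z = (2*z² + 178)/z = (178 + 2*z²)/z)
t(-191)/5952 = (2*(-191) + 178/(-191))/5952 = (-382 + 178*(-1/191))*(1/5952) = (-382 - 178/191)*(1/5952) = -73140/191*1/5952 = -6095/94736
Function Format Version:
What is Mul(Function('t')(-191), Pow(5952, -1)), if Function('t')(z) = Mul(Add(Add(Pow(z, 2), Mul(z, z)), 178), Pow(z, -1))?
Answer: Rational(-6095, 94736) ≈ -0.064337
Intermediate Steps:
Function('t')(z) = Mul(Pow(z, -1), Add(178, Mul(2, Pow(z, 2)))) (Function('t')(z) = Mul(Add(Add(Pow(z, 2), Pow(z, 2)), 178), Pow(z, -1)) = Mul(Add(Mul(2, Pow(z, 2)), 178), Pow(z, -1)) = Mul(Add(178, Mul(2, Pow(z, 2))), Pow(z, -1)) = Mul(Pow(z, -1), Add(178, Mul(2, Pow(z, 2)))))
Mul(Function('t')(-191), Pow(5952, -1)) = Mul(Add(Mul(2, -191), Mul(178, Pow(-191, -1))), Pow(5952, -1)) = Mul(Add(-382, Mul(178, Rational(-1, 191))), Rational(1, 5952)) = Mul(Add(-382, Rational(-178, 191)), Rational(1, 5952)) = Mul(Rational(-73140, 191), Rational(1, 5952)) = Rational(-6095, 94736)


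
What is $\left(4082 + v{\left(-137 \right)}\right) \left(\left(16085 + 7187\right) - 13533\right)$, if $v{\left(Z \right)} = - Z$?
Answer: $41088841$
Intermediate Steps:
$\left(4082 + v{\left(-137 \right)}\right) \left(\left(16085 + 7187\right) - 13533\right) = \left(4082 - -137\right) \left(\left(16085 + 7187\right) - 13533\right) = \left(4082 + 137\right) \left(23272 - 13533\right) = 4219 \cdot 9739 = 41088841$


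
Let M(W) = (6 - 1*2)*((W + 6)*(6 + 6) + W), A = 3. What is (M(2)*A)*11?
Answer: 12936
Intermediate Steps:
M(W) = 288 + 52*W (M(W) = (6 - 2)*((6 + W)*12 + W) = 4*((72 + 12*W) + W) = 4*(72 + 13*W) = 288 + 52*W)
(M(2)*A)*11 = ((288 + 52*2)*3)*11 = ((288 + 104)*3)*11 = (392*3)*11 = 1176*11 = 12936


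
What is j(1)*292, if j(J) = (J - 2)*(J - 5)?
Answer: 1168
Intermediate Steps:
j(J) = (-5 + J)*(-2 + J) (j(J) = (-2 + J)*(-5 + J) = (-5 + J)*(-2 + J))
j(1)*292 = (10 + 1² - 7*1)*292 = (10 + 1 - 7)*292 = 4*292 = 1168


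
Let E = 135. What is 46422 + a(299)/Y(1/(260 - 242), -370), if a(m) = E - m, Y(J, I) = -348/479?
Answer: 4058353/87 ≈ 46648.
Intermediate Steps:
Y(J, I) = -348/479 (Y(J, I) = -348*1/479 = -348/479)
a(m) = 135 - m
46422 + a(299)/Y(1/(260 - 242), -370) = 46422 + (135 - 1*299)/(-348/479) = 46422 + (135 - 299)*(-479/348) = 46422 - 164*(-479/348) = 46422 + 19639/87 = 4058353/87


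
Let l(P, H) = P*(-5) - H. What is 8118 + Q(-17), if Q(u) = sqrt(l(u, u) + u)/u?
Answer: 8118 - sqrt(85)/17 ≈ 8117.5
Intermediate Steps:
l(P, H) = -H - 5*P (l(P, H) = -5*P - H = -H - 5*P)
Q(u) = sqrt(5)*sqrt(-u)/u (Q(u) = sqrt((-u - 5*u) + u)/u = sqrt(-6*u + u)/u = sqrt(-5*u)/u = (sqrt(5)*sqrt(-u))/u = sqrt(5)*sqrt(-u)/u)
8118 + Q(-17) = 8118 - sqrt(5)/sqrt(-1*(-17)) = 8118 - sqrt(5)/sqrt(17) = 8118 - sqrt(5)*sqrt(17)/17 = 8118 - sqrt(85)/17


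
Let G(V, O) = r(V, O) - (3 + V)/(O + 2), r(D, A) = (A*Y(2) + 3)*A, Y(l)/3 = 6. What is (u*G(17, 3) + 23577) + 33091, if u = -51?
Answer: 48151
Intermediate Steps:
Y(l) = 18 (Y(l) = 3*6 = 18)
r(D, A) = A*(3 + 18*A) (r(D, A) = (A*18 + 3)*A = (18*A + 3)*A = (3 + 18*A)*A = A*(3 + 18*A))
G(V, O) = -(3 + V)/(2 + O) + 3*O*(1 + 6*O) (G(V, O) = 3*O*(1 + 6*O) - (3 + V)/(O + 2) = 3*O*(1 + 6*O) - (3 + V)/(2 + O) = -(3 + V)/(2 + O) + 3*O*(1 + 6*O))
(u*G(17, 3) + 23577) + 33091 = (-51*(-3 - 1*17 + 6*3 + 18*3**3 + 39*3**2)/(2 + 3) + 23577) + 33091 = (-51*(-3 - 17 + 18 + 18*27 + 39*9)/5 + 23577) + 33091 = (-51*(-3 - 17 + 18 + 486 + 351)/5 + 23577) + 33091 = (-51*835/5 + 23577) + 33091 = (-51*167 + 23577) + 33091 = (-8517 + 23577) + 33091 = 15060 + 33091 = 48151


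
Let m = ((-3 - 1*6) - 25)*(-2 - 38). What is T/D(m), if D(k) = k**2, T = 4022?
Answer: 2011/924800 ≈ 0.0021745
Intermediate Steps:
m = 1360 (m = ((-3 - 6) - 25)*(-40) = (-9 - 25)*(-40) = -34*(-40) = 1360)
T/D(m) = 4022/(1360**2) = 4022/1849600 = 4022*(1/1849600) = 2011/924800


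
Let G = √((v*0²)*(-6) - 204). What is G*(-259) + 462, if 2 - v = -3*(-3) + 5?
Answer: 462 - 518*I*√51 ≈ 462.0 - 3699.3*I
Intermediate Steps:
v = -12 (v = 2 - (-3*(-3) + 5) = 2 - (9 + 5) = 2 - 1*14 = 2 - 14 = -12)
G = 2*I*√51 (G = √(-12*0²*(-6) - 204) = √(-12*0*(-6) - 204) = √(0*(-6) - 204) = √(0 - 204) = √(-204) = 2*I*√51 ≈ 14.283*I)
G*(-259) + 462 = (2*I*√51)*(-259) + 462 = -518*I*√51 + 462 = 462 - 518*I*√51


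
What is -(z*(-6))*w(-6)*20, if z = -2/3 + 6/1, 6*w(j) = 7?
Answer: 2240/3 ≈ 746.67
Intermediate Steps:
w(j) = 7/6 (w(j) = (⅙)*7 = 7/6)
z = 16/3 (z = -2*⅓ + 6*1 = -⅔ + 6 = 16/3 ≈ 5.3333)
-(z*(-6))*w(-6)*20 = -((16/3)*(-6))*(7/6)*20 = -(-32*7/6)*20 = -(-112)*20/3 = -1*(-2240/3) = 2240/3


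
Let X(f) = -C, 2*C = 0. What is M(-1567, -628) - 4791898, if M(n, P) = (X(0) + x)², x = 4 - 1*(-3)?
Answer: -4791849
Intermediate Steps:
x = 7 (x = 4 + 3 = 7)
C = 0 (C = (½)*0 = 0)
X(f) = 0 (X(f) = -1*0 = 0)
M(n, P) = 49 (M(n, P) = (0 + 7)² = 7² = 49)
M(-1567, -628) - 4791898 = 49 - 4791898 = -4791849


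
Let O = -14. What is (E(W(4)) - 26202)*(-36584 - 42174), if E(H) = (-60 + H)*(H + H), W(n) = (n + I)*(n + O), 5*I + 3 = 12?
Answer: 985577612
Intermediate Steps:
I = 9/5 (I = -⅗ + (⅕)*12 = -⅗ + 12/5 = 9/5 ≈ 1.8000)
W(n) = (-14 + n)*(9/5 + n) (W(n) = (n + 9/5)*(n - 14) = (9/5 + n)*(-14 + n) = (-14 + n)*(9/5 + n))
E(H) = 2*H*(-60 + H) (E(H) = (-60 + H)*(2*H) = 2*H*(-60 + H))
(E(W(4)) - 26202)*(-36584 - 42174) = (2*(-126/5 + 4² - 61/5*4)*(-60 + (-126/5 + 4² - 61/5*4)) - 26202)*(-36584 - 42174) = (2*(-126/5 + 16 - 244/5)*(-60 + (-126/5 + 16 - 244/5)) - 26202)*(-78758) = (2*(-58)*(-60 - 58) - 26202)*(-78758) = (2*(-58)*(-118) - 26202)*(-78758) = (13688 - 26202)*(-78758) = -12514*(-78758) = 985577612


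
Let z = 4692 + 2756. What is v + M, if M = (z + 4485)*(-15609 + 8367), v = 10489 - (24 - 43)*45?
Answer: -86407442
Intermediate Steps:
z = 7448
v = 11344 (v = 10489 - (-19)*45 = 10489 - 1*(-855) = 10489 + 855 = 11344)
M = -86418786 (M = (7448 + 4485)*(-15609 + 8367) = 11933*(-7242) = -86418786)
v + M = 11344 - 86418786 = -86407442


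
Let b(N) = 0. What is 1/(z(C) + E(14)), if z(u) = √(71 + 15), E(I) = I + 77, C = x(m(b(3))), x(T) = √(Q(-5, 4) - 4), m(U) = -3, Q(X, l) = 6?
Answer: 91/8195 - √86/8195 ≈ 0.0099727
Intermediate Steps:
x(T) = √2 (x(T) = √(6 - 4) = √2)
C = √2 ≈ 1.4142
E(I) = 77 + I
z(u) = √86
1/(z(C) + E(14)) = 1/(√86 + (77 + 14)) = 1/(√86 + 91) = 1/(91 + √86)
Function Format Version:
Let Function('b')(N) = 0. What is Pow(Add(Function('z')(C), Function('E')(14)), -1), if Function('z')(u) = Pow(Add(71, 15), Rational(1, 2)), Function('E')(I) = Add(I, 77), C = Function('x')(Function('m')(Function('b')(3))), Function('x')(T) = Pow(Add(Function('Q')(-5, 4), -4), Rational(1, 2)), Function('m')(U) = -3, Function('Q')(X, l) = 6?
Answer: Add(Rational(91, 8195), Mul(Rational(-1, 8195), Pow(86, Rational(1, 2)))) ≈ 0.0099727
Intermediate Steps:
Function('x')(T) = Pow(2, Rational(1, 2)) (Function('x')(T) = Pow(Add(6, -4), Rational(1, 2)) = Pow(2, Rational(1, 2)))
C = Pow(2, Rational(1, 2)) ≈ 1.4142
Function('E')(I) = Add(77, I)
Function('z')(u) = Pow(86, Rational(1, 2))
Pow(Add(Function('z')(C), Function('E')(14)), -1) = Pow(Add(Pow(86, Rational(1, 2)), Add(77, 14)), -1) = Pow(Add(Pow(86, Rational(1, 2)), 91), -1) = Pow(Add(91, Pow(86, Rational(1, 2))), -1)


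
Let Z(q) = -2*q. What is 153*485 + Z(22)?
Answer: 74161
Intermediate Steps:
153*485 + Z(22) = 153*485 - 2*22 = 74205 - 44 = 74161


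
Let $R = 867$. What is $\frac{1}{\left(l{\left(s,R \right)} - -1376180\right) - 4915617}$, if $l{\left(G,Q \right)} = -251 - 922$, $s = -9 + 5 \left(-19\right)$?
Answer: $- \frac{1}{3540610} \approx -2.8244 \cdot 10^{-7}$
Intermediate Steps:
$s = -104$ ($s = -9 - 95 = -104$)
$l{\left(G,Q \right)} = -1173$ ($l{\left(G,Q \right)} = -251 - 922 = -1173$)
$\frac{1}{\left(l{\left(s,R \right)} - -1376180\right) - 4915617} = \frac{1}{\left(-1173 - -1376180\right) - 4915617} = \frac{1}{\left(-1173 + 1376180\right) - 4915617} = \frac{1}{1375007 - 4915617} = \frac{1}{-3540610} = - \frac{1}{3540610}$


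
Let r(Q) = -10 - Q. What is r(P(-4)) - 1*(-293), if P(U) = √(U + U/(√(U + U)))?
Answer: 283 - √(-4 + I*√2) ≈ 282.65 - 2.0301*I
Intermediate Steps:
P(U) = √(U + √2*√U/2) (P(U) = √(U + U/(√(2*U))) = √(U + U/((√2*√U))) = √(U + U*(√2/(2*√U))) = √(U + √2*√U/2))
r(P(-4)) - 1*(-293) = (-10 - √(4*(-4) + 2*√2*√(-4))/2) - 1*(-293) = (-10 - √(-16 + 2*√2*(2*I))/2) + 293 = (-10 - √(-16 + 4*I*√2)/2) + 293 = 283 - √(-16 + 4*I*√2)/2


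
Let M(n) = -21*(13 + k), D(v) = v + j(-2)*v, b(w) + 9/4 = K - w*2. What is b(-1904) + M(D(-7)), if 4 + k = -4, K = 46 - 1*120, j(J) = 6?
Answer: 14507/4 ≈ 3626.8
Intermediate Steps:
K = -74 (K = 46 - 120 = -74)
b(w) = -305/4 - 2*w (b(w) = -9/4 + (-74 - w*2) = -9/4 + (-74 - 2*w) = -305/4 - 2*w)
D(v) = 7*v (D(v) = v + 6*v = 7*v)
k = -8 (k = -4 - 4 = -8)
M(n) = -105 (M(n) = -21*(13 - 8) = -21*5 = -105)
b(-1904) + M(D(-7)) = (-305/4 - 2*(-1904)) - 105 = (-305/4 + 3808) - 105 = 14927/4 - 105 = 14507/4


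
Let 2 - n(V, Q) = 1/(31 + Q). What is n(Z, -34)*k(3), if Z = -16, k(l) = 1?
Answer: 7/3 ≈ 2.3333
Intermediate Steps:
n(V, Q) = 2 - 1/(31 + Q)
n(Z, -34)*k(3) = ((61 + 2*(-34))/(31 - 34))*1 = ((61 - 68)/(-3))*1 = -⅓*(-7)*1 = (7/3)*1 = 7/3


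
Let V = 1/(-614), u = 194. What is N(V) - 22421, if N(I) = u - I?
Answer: -13647377/614 ≈ -22227.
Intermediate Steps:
V = -1/614 ≈ -0.0016287
N(I) = 194 - I
N(V) - 22421 = (194 - 1*(-1/614)) - 22421 = (194 + 1/614) - 22421 = 119117/614 - 22421 = -13647377/614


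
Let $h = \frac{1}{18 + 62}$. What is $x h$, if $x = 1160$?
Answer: $\frac{29}{2} \approx 14.5$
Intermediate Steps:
$h = \frac{1}{80} \approx 0.0125$
$x h = 1160 \cdot \frac{1}{80} = \frac{29}{2}$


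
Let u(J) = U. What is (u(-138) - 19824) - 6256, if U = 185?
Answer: -25895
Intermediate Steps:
u(J) = 185
(u(-138) - 19824) - 6256 = (185 - 19824) - 6256 = -19639 - 6256 = -25895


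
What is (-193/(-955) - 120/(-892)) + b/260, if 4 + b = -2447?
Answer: -20133523/2214836 ≈ -9.0903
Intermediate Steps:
b = -2451 (b = -4 - 2447 = -2451)
(-193/(-955) - 120/(-892)) + b/260 = (-193/(-955) - 120/(-892)) - 2451/260 = (-193*(-1/955) - 120*(-1/892)) - 2451*1/260 = (193/955 + 30/223) - 2451/260 = 71689/212965 - 2451/260 = -20133523/2214836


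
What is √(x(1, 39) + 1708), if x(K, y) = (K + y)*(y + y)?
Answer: 2*√1207 ≈ 69.484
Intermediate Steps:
x(K, y) = 2*y*(K + y) (x(K, y) = (K + y)*(2*y) = 2*y*(K + y))
√(x(1, 39) + 1708) = √(2*39*(1 + 39) + 1708) = √(2*39*40 + 1708) = √(3120 + 1708) = √4828 = 2*√1207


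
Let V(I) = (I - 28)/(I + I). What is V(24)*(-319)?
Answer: 319/12 ≈ 26.583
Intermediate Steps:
V(I) = (-28 + I)/(2*I) (V(I) = (-28 + I)/((2*I)) = (-28 + I)*(1/(2*I)) = (-28 + I)/(2*I))
V(24)*(-319) = ((½)*(-28 + 24)/24)*(-319) = ((½)*(1/24)*(-4))*(-319) = -1/12*(-319) = 319/12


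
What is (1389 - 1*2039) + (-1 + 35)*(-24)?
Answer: -1466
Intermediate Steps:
(1389 - 1*2039) + (-1 + 35)*(-24) = (1389 - 2039) + 34*(-24) = -650 - 816 = -1466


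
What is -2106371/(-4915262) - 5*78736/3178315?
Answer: 135990577163/446350026958 ≈ 0.30467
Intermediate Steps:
-2106371/(-4915262) - 5*78736/3178315 = -2106371*(-1/4915262) - 393680*1/3178315 = 2106371/4915262 - 11248/90809 = 135990577163/446350026958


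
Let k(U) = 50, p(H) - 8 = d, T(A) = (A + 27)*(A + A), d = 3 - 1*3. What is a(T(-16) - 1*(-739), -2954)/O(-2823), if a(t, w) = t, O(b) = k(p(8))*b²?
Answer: 43/44274050 ≈ 9.7122e-7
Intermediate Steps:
d = 0 (d = 3 - 3 = 0)
T(A) = 2*A*(27 + A) (T(A) = (27 + A)*(2*A) = 2*A*(27 + A))
p(H) = 8 (p(H) = 8 + 0 = 8)
O(b) = 50*b²
a(T(-16) - 1*(-739), -2954)/O(-2823) = (2*(-16)*(27 - 16) - 1*(-739))/((50*(-2823)²)) = (2*(-16)*11 + 739)/((50*7969329)) = (-352 + 739)/398466450 = 387*(1/398466450) = 43/44274050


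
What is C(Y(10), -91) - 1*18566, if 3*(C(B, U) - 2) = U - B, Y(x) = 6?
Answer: -55789/3 ≈ -18596.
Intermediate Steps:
C(B, U) = 2 - B/3 + U/3 (C(B, U) = 2 + (U - B)/3 = 2 + (-B/3 + U/3) = 2 - B/3 + U/3)
C(Y(10), -91) - 1*18566 = (2 - ⅓*6 + (⅓)*(-91)) - 1*18566 = (2 - 2 - 91/3) - 18566 = -91/3 - 18566 = -55789/3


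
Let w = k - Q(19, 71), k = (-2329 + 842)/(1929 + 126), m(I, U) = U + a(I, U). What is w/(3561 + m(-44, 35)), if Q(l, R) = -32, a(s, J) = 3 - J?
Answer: 5843/665820 ≈ 0.0087757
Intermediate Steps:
m(I, U) = 3 (m(I, U) = U + (3 - U) = 3)
k = -1487/2055 ≈ -0.72360
w = 64273/2055 (w = -1487/2055 - 1*(-32) = -1487/2055 + 32 = 64273/2055 ≈ 31.276)
w/(3561 + m(-44, 35)) = 64273/(2055*(3561 + 3)) = (64273/2055)/3564 = (64273/2055)*(1/3564) = 5843/665820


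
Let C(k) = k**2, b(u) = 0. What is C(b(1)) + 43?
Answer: 43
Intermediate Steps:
C(b(1)) + 43 = 0**2 + 43 = 0 + 43 = 43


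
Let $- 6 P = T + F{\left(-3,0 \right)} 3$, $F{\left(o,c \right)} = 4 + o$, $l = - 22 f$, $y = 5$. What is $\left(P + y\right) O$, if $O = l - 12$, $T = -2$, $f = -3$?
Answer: $261$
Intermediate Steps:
$l = 66$ ($l = \left(-22\right) \left(-3\right) = 66$)
$P = - \frac{1}{6}$ ($P = - \frac{-2 + \left(4 - 3\right) 3}{6} = - \frac{-2 + 1 \cdot 3}{6} = - \frac{-2 + 3}{6} = \left(- \frac{1}{6}\right) 1 = - \frac{1}{6} \approx -0.16667$)
$O = 54$ ($O = 66 - 12 = 54$)
$\left(P + y\right) O = \left(- \frac{1}{6} + 5\right) 54 = \frac{29}{6} \cdot 54 = 261$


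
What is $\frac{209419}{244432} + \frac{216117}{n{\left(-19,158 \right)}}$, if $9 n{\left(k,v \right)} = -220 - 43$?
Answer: $- \frac{475378117699}{64285616} \approx -7394.8$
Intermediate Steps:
$n{\left(k,v \right)} = - \frac{263}{9}$ ($n{\left(k,v \right)} = \frac{-220 - 43}{9} = \frac{1}{9} \left(-263\right) = - \frac{263}{9}$)
$\frac{209419}{244432} + \frac{216117}{n{\left(-19,158 \right)}} = \frac{209419}{244432} + \frac{216117}{- \frac{263}{9}} = 209419 \cdot \frac{1}{244432} + 216117 \left(- \frac{9}{263}\right) = \frac{209419}{244432} - \frac{1945053}{263} = - \frac{475378117699}{64285616}$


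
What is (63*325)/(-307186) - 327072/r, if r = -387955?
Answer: 92528560767/119174344630 ≈ 0.77641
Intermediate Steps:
(63*325)/(-307186) - 327072/r = (63*325)/(-307186) - 327072/(-387955) = 20475*(-1/307186) - 327072*(-1/387955) = -20475/307186 + 327072/387955 = 92528560767/119174344630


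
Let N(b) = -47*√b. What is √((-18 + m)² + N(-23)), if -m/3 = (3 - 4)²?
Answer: √(441 - 47*I*√23) ≈ 21.636 - 5.2089*I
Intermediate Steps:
m = -3 (m = -3*(3 - 4)² = -3*(-1)² = -3*1 = -3)
√((-18 + m)² + N(-23)) = √((-18 - 3)² - 47*I*√23) = √((-21)² - 47*I*√23) = √(441 - 47*I*√23)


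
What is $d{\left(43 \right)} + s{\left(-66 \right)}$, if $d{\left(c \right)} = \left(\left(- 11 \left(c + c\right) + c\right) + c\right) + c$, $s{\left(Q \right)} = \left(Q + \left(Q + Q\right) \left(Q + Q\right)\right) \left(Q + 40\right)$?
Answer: $-452125$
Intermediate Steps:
$s{\left(Q \right)} = \left(40 + Q\right) \left(Q + 4 Q^{2}\right)$ ($s{\left(Q \right)} = \left(Q + 2 Q 2 Q\right) \left(40 + Q\right) = \left(Q + 4 Q^{2}\right) \left(40 + Q\right) = \left(40 + Q\right) \left(Q + 4 Q^{2}\right)$)
$d{\left(c \right)} = - 19 c$ ($d{\left(c \right)} = \left(\left(- 11 \cdot 2 c + c\right) + c\right) + c = \left(\left(- 22 c + c\right) + c\right) + c = \left(- 21 c + c\right) + c = - 20 c + c = - 19 c$)
$d{\left(43 \right)} + s{\left(-66 \right)} = \left(-19\right) 43 - 66 \left(40 + 4 \left(-66\right)^{2} + 161 \left(-66\right)\right) = -817 - 66 \left(40 + 4 \cdot 4356 - 10626\right) = -817 - 66 \left(40 + 17424 - 10626\right) = -817 - 451308 = -452125$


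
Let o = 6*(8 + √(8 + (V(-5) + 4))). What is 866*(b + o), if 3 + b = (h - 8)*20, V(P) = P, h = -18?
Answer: -411350 + 5196*√7 ≈ -3.9760e+5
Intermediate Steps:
b = -523 (b = -3 + (-18 - 8)*20 = -3 - 26*20 = -3 - 520 = -523)
o = 48 + 6*√7 (o = 6*(8 + √(8 + (-5 + 4))) = 6*(8 + √(8 - 1)) = 6*(8 + √7) = 48 + 6*√7 ≈ 63.875)
866*(b + o) = 866*(-523 + (48 + 6*√7)) = 866*(-475 + 6*√7) = -411350 + 5196*√7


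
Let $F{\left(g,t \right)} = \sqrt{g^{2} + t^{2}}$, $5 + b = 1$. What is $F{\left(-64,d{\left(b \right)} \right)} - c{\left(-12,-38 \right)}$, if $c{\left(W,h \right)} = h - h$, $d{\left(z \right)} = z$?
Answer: $4 \sqrt{257} \approx 64.125$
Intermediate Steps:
$b = -4$ ($b = -5 + 1 = -4$)
$c{\left(W,h \right)} = 0$
$F{\left(-64,d{\left(b \right)} \right)} - c{\left(-12,-38 \right)} = \sqrt{\left(-64\right)^{2} + \left(-4\right)^{2}} - 0 = \sqrt{4096 + 16} + 0 = \sqrt{4112} + 0 = 4 \sqrt{257} + 0 = 4 \sqrt{257}$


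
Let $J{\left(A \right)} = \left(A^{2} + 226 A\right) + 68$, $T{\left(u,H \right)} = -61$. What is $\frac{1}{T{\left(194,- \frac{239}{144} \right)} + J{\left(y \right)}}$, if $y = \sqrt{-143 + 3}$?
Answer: $- \frac{19}{1024047} - \frac{452 i \sqrt{35}}{7168329} \approx -1.8554 \cdot 10^{-5} - 0.00037304 i$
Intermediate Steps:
$y = 2 i \sqrt{35}$ ($y = \sqrt{-140} = 2 i \sqrt{35} \approx 11.832 i$)
$J{\left(A \right)} = 68 + A^{2} + 226 A$
$\frac{1}{T{\left(194,- \frac{239}{144} \right)} + J{\left(y \right)}} = \frac{1}{-61 + \left(68 + \left(2 i \sqrt{35}\right)^{2} + 226 \cdot 2 i \sqrt{35}\right)} = \frac{1}{-61 + \left(68 - 140 + 452 i \sqrt{35}\right)} = \frac{1}{-61 - \left(72 - 452 i \sqrt{35}\right)} = \frac{1}{-133 + 452 i \sqrt{35}}$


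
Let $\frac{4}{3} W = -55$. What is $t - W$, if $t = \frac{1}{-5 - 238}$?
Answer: $\frac{40091}{972} \approx 41.246$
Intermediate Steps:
$W = - \frac{165}{4}$ ($W = \frac{3}{4} \left(-55\right) = - \frac{165}{4} \approx -41.25$)
$t = - \frac{1}{243}$ ($t = \frac{1}{-243} = - \frac{1}{243} \approx -0.0041152$)
$t - W = - \frac{1}{243} - - \frac{165}{4} = - \frac{1}{243} + \frac{165}{4} = \frac{40091}{972}$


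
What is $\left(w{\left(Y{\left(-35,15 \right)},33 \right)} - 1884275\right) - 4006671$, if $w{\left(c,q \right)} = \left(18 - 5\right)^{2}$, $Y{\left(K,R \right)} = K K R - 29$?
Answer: $-5890777$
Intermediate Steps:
$Y{\left(K,R \right)} = -29 + R K^{2}$ ($Y{\left(K,R \right)} = K^{2} R - 29 = R K^{2} - 29 = -29 + R K^{2}$)
$w{\left(c,q \right)} = 169$ ($w{\left(c,q \right)} = 13^{2} = 169$)
$\left(w{\left(Y{\left(-35,15 \right)},33 \right)} - 1884275\right) - 4006671 = \left(169 - 1884275\right) - 4006671 = -1884106 - 4006671 = -5890777$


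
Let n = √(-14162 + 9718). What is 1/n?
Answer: -I*√1111/2222 ≈ -0.015001*I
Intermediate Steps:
n = 2*I*√1111 (n = √(-4444) = 2*I*√1111 ≈ 66.663*I)
1/n = 1/(2*I*√1111) = -I*√1111/2222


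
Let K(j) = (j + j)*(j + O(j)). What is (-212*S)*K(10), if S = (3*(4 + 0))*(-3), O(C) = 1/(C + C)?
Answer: 1534032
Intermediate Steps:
O(C) = 1/(2*C)
K(j) = 2*j*(j + 1/(2*j)) (K(j) = (j + j)*(j + 1/(2*j)) = (2*j)*(j + 1/(2*j)) = 2*j*(j + 1/(2*j)))
S = -36 (S = (3*4)*(-3) = 12*(-3) = -36)
(-212*S)*K(10) = (-212*(-36))*(1 + 2*10**2) = 7632*(1 + 2*100) = 7632*(1 + 200) = 7632*201 = 1534032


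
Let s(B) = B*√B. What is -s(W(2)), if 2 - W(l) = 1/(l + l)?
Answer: -7*√7/8 ≈ -2.3150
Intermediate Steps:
W(l) = 2 - 1/(2*l) (W(l) = 2 - 1/(l + l) = 2 - 1/(2*l))
s(B) = B^(3/2)
-s(W(2)) = -(2 - ½/2)^(3/2) = -(2 - ½*½)^(3/2) = -(2 - ¼)^(3/2) = -(7/4)^(3/2) = -7*√7/8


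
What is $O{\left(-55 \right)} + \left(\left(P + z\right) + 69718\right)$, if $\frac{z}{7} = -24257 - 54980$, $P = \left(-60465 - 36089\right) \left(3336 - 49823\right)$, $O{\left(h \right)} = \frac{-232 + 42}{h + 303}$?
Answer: $\frac{556514586173}{124} \approx 4.488 \cdot 10^{9}$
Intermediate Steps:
$O{\left(h \right)} = - \frac{190}{303 + h}$
$P = 4488505798$ ($P = \left(-96554\right) \left(-46487\right) = 4488505798$)
$z = -554659$ ($z = 7 \left(-24257 - 54980\right) = 7 \left(-79237\right) = -554659$)
$O{\left(-55 \right)} + \left(\left(P + z\right) + 69718\right) = - \frac{190}{303 - 55} + \left(\left(4488505798 - 554659\right) + 69718\right) = - \frac{190}{248} + \left(4487951139 + 69718\right) = \left(-190\right) \frac{1}{248} + 4488020857 = - \frac{95}{124} + 4488020857 = \frac{556514586173}{124}$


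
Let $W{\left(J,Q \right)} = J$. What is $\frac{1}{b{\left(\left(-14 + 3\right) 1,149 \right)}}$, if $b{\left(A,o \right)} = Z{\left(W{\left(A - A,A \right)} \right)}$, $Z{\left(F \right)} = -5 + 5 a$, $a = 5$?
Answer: $\frac{1}{20} \approx 0.05$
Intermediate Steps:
$Z{\left(F \right)} = 20$ ($Z{\left(F \right)} = -5 + 5 \cdot 5 = -5 + 25 = 20$)
$b{\left(A,o \right)} = 20$
$\frac{1}{b{\left(\left(-14 + 3\right) 1,149 \right)}} = \frac{1}{20}$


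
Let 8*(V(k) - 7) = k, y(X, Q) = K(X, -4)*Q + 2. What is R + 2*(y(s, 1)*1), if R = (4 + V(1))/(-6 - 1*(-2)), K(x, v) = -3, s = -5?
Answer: -153/32 ≈ -4.7813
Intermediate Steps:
y(X, Q) = 2 - 3*Q (y(X, Q) = -3*Q + 2 = 2 - 3*Q)
V(k) = 7 + k/8
R = -89/32 (R = (4 + (7 + (⅛)*1))/(-6 - 1*(-2)) = (4 + (7 + ⅛))/(-6 + 2) = (4 + 57/8)/(-4) = (89/8)*(-¼) = -89/32 ≈ -2.7813)
R + 2*(y(s, 1)*1) = -89/32 + 2*((2 - 3*1)*1) = -89/32 + 2*((2 - 3)*1) = -89/32 + 2*(-1*1) = -89/32 + 2*(-1) = -89/32 - 2 = -153/32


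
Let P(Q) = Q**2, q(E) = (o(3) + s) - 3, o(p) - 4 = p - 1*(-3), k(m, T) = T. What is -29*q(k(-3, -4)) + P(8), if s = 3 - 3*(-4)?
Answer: -574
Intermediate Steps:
s = 15 (s = 3 + 12 = 15)
o(p) = 7 + p (o(p) = 4 + (p - 1*(-3)) = 4 + (p + 3) = 4 + (3 + p) = 7 + p)
q(E) = 22 (q(E) = ((7 + 3) + 15) - 3 = (10 + 15) - 3 = 25 - 3 = 22)
-29*q(k(-3, -4)) + P(8) = -29*22 + 8**2 = -638 + 64 = -574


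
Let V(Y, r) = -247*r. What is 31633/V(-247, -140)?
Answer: 4519/4940 ≈ 0.91478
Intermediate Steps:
31633/V(-247, -140) = 31633/((-247*(-140))) = 31633/34580 = 31633*(1/34580) = 4519/4940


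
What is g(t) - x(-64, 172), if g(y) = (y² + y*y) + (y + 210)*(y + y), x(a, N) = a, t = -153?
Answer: 29440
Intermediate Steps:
g(y) = 2*y² + 2*y*(210 + y) (g(y) = (y² + y²) + (210 + y)*(2*y) = 2*y² + 2*y*(210 + y))
g(t) - x(-64, 172) = 4*(-153)*(105 - 153) - 1*(-64) = 4*(-153)*(-48) + 64 = 29376 + 64 = 29440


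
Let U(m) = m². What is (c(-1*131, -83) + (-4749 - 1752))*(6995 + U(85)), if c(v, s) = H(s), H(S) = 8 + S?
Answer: -93510720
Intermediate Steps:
c(v, s) = 8 + s
(c(-1*131, -83) + (-4749 - 1752))*(6995 + U(85)) = ((8 - 83) + (-4749 - 1752))*(6995 + 85²) = (-75 - 6501)*(6995 + 7225) = -6576*14220 = -93510720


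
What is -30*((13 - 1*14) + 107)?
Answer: -3180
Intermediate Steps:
-30*((13 - 1*14) + 107) = -30*((13 - 14) + 107) = -30*(-1 + 107) = -30*106 = -3180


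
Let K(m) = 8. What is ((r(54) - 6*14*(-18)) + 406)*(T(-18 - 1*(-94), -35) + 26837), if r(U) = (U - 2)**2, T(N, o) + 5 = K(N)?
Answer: 124054480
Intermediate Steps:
T(N, o) = 3 (T(N, o) = -5 + 8 = 3)
r(U) = (-2 + U)**2
((r(54) - 6*14*(-18)) + 406)*(T(-18 - 1*(-94), -35) + 26837) = (((-2 + 54)**2 - 6*14*(-18)) + 406)*(3 + 26837) = ((52**2 - 84*(-18)) + 406)*26840 = ((2704 + 1512) + 406)*26840 = (4216 + 406)*26840 = 4622*26840 = 124054480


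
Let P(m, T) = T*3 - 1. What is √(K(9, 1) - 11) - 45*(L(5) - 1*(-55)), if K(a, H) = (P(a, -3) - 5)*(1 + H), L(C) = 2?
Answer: -2565 + I*√41 ≈ -2565.0 + 6.4031*I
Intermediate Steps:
P(m, T) = -1 + 3*T (P(m, T) = 3*T - 1 = -1 + 3*T)
K(a, H) = -15 - 15*H (K(a, H) = ((-1 + 3*(-3)) - 5)*(1 + H) = ((-1 - 9) - 5)*(1 + H) = (-10 - 5)*(1 + H) = -15*(1 + H) = -15 - 15*H)
√(K(9, 1) - 11) - 45*(L(5) - 1*(-55)) = √((-15 - 15*1) - 11) - 45*(2 - 1*(-55)) = √((-15 - 15) - 11) - 45*(2 + 55) = √(-30 - 11) - 45*57 = √(-41) - 2565 = I*√41 - 2565 = -2565 + I*√41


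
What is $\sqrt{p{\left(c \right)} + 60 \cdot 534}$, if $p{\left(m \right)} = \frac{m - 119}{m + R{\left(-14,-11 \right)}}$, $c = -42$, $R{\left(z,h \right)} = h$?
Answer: $\frac{13 \sqrt{532597}}{53} \approx 179.01$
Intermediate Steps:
$p{\left(m \right)} = \frac{-119 + m}{-11 + m}$ ($p{\left(m \right)} = \frac{m - 119}{m - 11} = \frac{-119 + m}{-11 + m}$)
$\sqrt{p{\left(c \right)} + 60 \cdot 534} = \sqrt{\frac{-119 - 42}{-11 - 42} + 60 \cdot 534} = \sqrt{\frac{1}{-53} \left(-161\right) + 32040} = \sqrt{\left(- \frac{1}{53}\right) \left(-161\right) + 32040} = \sqrt{\frac{161}{53} + 32040} = \sqrt{\frac{1698281}{53}} = \frac{13 \sqrt{532597}}{53}$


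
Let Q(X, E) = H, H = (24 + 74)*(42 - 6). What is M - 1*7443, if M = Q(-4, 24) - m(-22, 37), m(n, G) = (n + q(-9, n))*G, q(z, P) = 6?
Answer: -3323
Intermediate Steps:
m(n, G) = G*(6 + n) (m(n, G) = (n + 6)*G = (6 + n)*G = G*(6 + n))
H = 3528 (H = 98*36 = 3528)
Q(X, E) = 3528
M = 4120 (M = 3528 - 37*(6 - 22) = 3528 - 37*(-16) = 3528 - 1*(-592) = 3528 + 592 = 4120)
M - 1*7443 = 4120 - 1*7443 = 4120 - 7443 = -3323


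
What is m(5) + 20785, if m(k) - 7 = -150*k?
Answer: 20042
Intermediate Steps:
m(k) = 7 - 150*k
m(5) + 20785 = (7 - 150*5) + 20785 = (7 - 750) + 20785 = -743 + 20785 = 20042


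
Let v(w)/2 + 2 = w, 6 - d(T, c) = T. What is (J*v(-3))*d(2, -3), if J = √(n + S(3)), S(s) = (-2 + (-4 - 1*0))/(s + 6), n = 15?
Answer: -40*√129/3 ≈ -151.44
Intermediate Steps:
d(T, c) = 6 - T
v(w) = -4 + 2*w
S(s) = -6/(6 + s) (S(s) = (-2 + (-4 + 0))/(6 + s) = (-2 - 4)/(6 + s) = -6/(6 + s))
J = √129/3 (J = √(15 - 6/(6 + 3)) = √(15 - 6/9) = √(15 - 6*⅑) = √(15 - ⅔) = √(43/3) = √129/3 ≈ 3.7859)
(J*v(-3))*d(2, -3) = ((√129/3)*(-4 + 2*(-3)))*(6 - 1*2) = ((√129/3)*(-4 - 6))*(6 - 2) = ((√129/3)*(-10))*4 = -10*√129/3*4 = -40*√129/3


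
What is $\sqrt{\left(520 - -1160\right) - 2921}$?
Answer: $i \sqrt{1241} \approx 35.228 i$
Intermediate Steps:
$\sqrt{\left(520 - -1160\right) - 2921} = \sqrt{\left(520 + 1160\right) - 2921} = \sqrt{1680 - 2921} = \sqrt{-1241} = i \sqrt{1241}$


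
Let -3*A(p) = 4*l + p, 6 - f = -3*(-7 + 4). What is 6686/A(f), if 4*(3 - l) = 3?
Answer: -3343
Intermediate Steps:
l = 9/4 (l = 3 - 1/4*3 = 3 - 3/4 = 9/4 ≈ 2.2500)
f = -3 (f = 6 - (-3)*(-7 + 4) = 6 - (-3)*(-3) = 6 - 1*9 = 6 - 9 = -3)
A(p) = -3 - p/3 (A(p) = -(4*(9/4) + p)/3 = -(9 + p)/3 = -3 - p/3)
6686/A(f) = 6686/(-3 - 1/3*(-3)) = 6686/(-3 + 1) = 6686/(-2) = 6686*(-1/2) = -3343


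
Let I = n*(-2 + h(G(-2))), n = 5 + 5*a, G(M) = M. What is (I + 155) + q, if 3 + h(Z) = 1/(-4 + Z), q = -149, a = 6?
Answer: -1049/6 ≈ -174.83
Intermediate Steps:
n = 35 (n = 5 + 5*6 = 5 + 30 = 35)
h(Z) = -3 + 1/(-4 + Z)
I = -1085/6 (I = 35*(-2 + (13 - 3*(-2))/(-4 - 2)) = 35*(-2 + (13 + 6)/(-6)) = 35*(-2 - 1/6*19) = 35*(-2 - 19/6) = 35*(-31/6) = -1085/6 ≈ -180.83)
(I + 155) + q = (-1085/6 + 155) - 149 = -155/6 - 149 = -1049/6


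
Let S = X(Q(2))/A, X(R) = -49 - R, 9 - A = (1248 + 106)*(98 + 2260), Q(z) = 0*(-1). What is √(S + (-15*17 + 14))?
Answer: I*√272958728982918/1064241 ≈ 15.524*I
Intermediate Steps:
Q(z) = 0
A = -3192723 (A = 9 - (1248 + 106)*(98 + 2260) = 9 - 1354*2358 = 9 - 1*3192732 = 9 - 3192732 = -3192723)
S = 49/3192723 (S = (-49 - 1*0)/(-3192723) = (-49 + 0)*(-1/3192723) = -49*(-1/3192723) = 49/3192723 ≈ 1.5347e-5)
√(S + (-15*17 + 14)) = √(49/3192723 + (-15*17 + 14)) = √(49/3192723 + (-255 + 14)) = √(49/3192723 - 241) = √(-769446194/3192723) = I*√272958728982918/1064241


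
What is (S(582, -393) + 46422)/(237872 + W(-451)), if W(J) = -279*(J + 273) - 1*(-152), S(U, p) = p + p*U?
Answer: -182697/287686 ≈ -0.63506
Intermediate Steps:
S(U, p) = p + U*p
W(J) = -76015 - 279*J (W(J) = -279*(273 + J) + 152 = (-76167 - 279*J) + 152 = -76015 - 279*J)
(S(582, -393) + 46422)/(237872 + W(-451)) = (-393*(1 + 582) + 46422)/(237872 + (-76015 - 279*(-451))) = (-393*583 + 46422)/(237872 + (-76015 + 125829)) = (-229119 + 46422)/(237872 + 49814) = -182697/287686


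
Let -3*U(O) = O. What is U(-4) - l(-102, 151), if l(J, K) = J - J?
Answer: 4/3 ≈ 1.3333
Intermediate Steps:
l(J, K) = 0
U(O) = -O/3
U(-4) - l(-102, 151) = -1/3*(-4) - 1*0 = 4/3 + 0 = 4/3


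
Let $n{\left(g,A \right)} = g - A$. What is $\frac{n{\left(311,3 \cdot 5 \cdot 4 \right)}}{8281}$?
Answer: $\frac{251}{8281} \approx 0.03031$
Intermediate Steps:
$\frac{n{\left(311,3 \cdot 5 \cdot 4 \right)}}{8281} = \frac{311 - 3 \cdot 5 \cdot 4}{8281} = \left(311 - 15 \cdot 4\right) \frac{1}{8281} = \left(311 - 60\right) \frac{1}{8281} = 251 \cdot \frac{1}{8281} = \frac{251}{8281}$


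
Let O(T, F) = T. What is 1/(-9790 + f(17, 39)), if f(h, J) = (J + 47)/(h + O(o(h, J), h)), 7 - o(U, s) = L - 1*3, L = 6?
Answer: -21/205504 ≈ -0.00010219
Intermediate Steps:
o(U, s) = 4 (o(U, s) = 7 - (6 - 1*3) = 7 - (6 - 3) = 7 - 1*3 = 7 - 3 = 4)
f(h, J) = (47 + J)/(4 + h) (f(h, J) = (J + 47)/(h + 4) = (47 + J)/(4 + h))
1/(-9790 + f(17, 39)) = 1/(-9790 + (47 + 39)/(4 + 17)) = 1/(-9790 + 86/21) = 1/(-205504/21) = -21/205504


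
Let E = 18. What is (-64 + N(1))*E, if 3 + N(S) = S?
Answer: -1188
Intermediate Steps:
N(S) = -3 + S
(-64 + N(1))*E = (-64 + (-3 + 1))*18 = (-64 - 2)*18 = -66*18 = -1188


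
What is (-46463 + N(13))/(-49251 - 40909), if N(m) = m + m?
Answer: 2019/3920 ≈ 0.51505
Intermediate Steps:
N(m) = 2*m
(-46463 + N(13))/(-49251 - 40909) = (-46463 + 2*13)/(-49251 - 40909) = (-46463 + 26)/(-90160) = -46437*(-1/90160) = 2019/3920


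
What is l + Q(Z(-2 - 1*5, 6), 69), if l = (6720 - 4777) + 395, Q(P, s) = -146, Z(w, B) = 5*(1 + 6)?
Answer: 2192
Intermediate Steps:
Z(w, B) = 35 (Z(w, B) = 5*7 = 35)
l = 2338 (l = 1943 + 395 = 2338)
l + Q(Z(-2 - 1*5, 6), 69) = 2338 - 146 = 2192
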